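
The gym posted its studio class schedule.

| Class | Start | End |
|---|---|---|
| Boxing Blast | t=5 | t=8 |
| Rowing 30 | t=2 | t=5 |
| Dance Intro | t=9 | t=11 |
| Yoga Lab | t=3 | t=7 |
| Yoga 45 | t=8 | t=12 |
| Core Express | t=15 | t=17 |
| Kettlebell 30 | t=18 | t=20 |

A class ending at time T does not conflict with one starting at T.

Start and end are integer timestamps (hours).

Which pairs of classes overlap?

Check each pair: they overlap iff neither finishes before the other starts.
Sorted by start: Rowing 30, Yoga Lab, Boxing Blast, Yoga 45, Dance Intro, Core Express, Kettlebell 30.
Yoga Lab starts before Rowing 30 ends → Rowing 30 and Yoga Lab overlap.
Boxing Blast starts exactly when Rowing 30 ends (back-to-back, no overlap) — done with Rowing 30.
Boxing Blast starts before Yoga Lab ends → Yoga Lab and Boxing Blast overlap.
Yoga 45 starts after Yoga Lab ends — done with Yoga Lab.
Yoga 45 starts exactly when Boxing Blast ends (back-to-back, no overlap) — done with Boxing Blast.
Dance Intro starts before Yoga 45 ends → Yoga 45 and Dance Intro overlap.
Core Express starts after Yoga 45 ends — done with Yoga 45.
Core Express starts after Dance Intro ends — done with Dance Intro.
Kettlebell 30 starts after Core Express ends.

Boxing Blast & Yoga Lab, Dance Intro & Yoga 45, Rowing 30 & Yoga Lab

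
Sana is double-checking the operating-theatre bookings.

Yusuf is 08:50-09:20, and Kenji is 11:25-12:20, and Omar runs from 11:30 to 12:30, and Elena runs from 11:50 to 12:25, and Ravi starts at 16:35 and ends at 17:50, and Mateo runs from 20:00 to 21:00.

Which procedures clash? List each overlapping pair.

Elena & Kenji, Elena & Omar, Kenji & Omar

Sorted by start: Yusuf, Kenji, Omar, Elena, Ravi, Mateo.
Kenji starts after Yusuf ends — done with Yusuf.
Omar starts before Kenji ends → Kenji and Omar overlap.
Elena starts before Kenji ends → Kenji and Elena overlap.
Ravi starts after Kenji ends — done with Kenji.
Elena starts before Omar ends → Omar and Elena overlap.
Ravi starts after Omar ends — done with Omar.
Ravi starts after Elena ends — done with Elena.
Mateo starts after Ravi ends.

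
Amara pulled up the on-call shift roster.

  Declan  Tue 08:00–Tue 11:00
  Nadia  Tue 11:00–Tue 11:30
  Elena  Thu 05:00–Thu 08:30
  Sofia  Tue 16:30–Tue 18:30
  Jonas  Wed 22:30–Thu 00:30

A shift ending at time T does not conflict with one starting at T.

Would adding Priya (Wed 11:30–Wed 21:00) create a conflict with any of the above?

Declan: ends Tue 11:00 at or before Priya starts Wed 11:30 → clear.
Nadia: ends Tue 11:30 at or before Priya starts Wed 11:30 → clear.
Sofia: ends Tue 18:30 at or before Priya starts Wed 11:30 → clear.
Jonas: starts Wed 22:30 at or after Priya ends Wed 21:00 → clear.
Elena: starts Thu 05:00 at or after Priya ends Wed 21:00 → clear.

No — it doesn't clash with anything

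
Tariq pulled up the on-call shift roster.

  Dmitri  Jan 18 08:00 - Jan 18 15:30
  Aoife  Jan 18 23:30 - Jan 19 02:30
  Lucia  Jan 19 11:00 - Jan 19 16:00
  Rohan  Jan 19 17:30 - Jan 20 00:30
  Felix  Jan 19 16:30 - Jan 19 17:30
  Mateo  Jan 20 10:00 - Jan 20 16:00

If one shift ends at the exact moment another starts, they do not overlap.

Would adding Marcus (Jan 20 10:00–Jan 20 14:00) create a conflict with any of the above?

Dmitri: ends Jan 18 15:30 at or before Marcus starts Jan 20 10:00 → clear.
Aoife: ends Jan 19 02:30 at or before Marcus starts Jan 20 10:00 → clear.
Lucia: ends Jan 19 16:00 at or before Marcus starts Jan 20 10:00 → clear.
Felix: ends Jan 19 17:30 at or before Marcus starts Jan 20 10:00 → clear.
Rohan: ends Jan 20 00:30 at or before Marcus starts Jan 20 10:00 → clear.
Mateo: starts Jan 20 10:00 before Marcus ends Jan 20 14:00, and ends Jan 20 16:00 after Marcus starts Jan 20 10:00 → overlap.
Marcus overlaps Mateo.

Yes — it overlaps Mateo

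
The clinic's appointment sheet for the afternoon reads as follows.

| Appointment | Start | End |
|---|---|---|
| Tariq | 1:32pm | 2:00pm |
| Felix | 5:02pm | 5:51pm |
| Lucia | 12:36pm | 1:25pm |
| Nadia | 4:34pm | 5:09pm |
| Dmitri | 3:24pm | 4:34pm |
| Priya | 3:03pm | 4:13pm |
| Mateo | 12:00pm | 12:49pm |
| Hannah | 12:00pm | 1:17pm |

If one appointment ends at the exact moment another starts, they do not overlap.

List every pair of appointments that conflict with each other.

Sorted by start: Hannah, Mateo, Lucia, Tariq, Priya, Dmitri, Nadia, Felix.
Mateo starts before Hannah ends → Hannah and Mateo overlap.
Lucia starts before Hannah ends → Hannah and Lucia overlap.
Tariq starts after Hannah ends, so nothing later overlaps Hannah either.
Lucia starts before Mateo ends → Mateo and Lucia overlap.
Tariq starts after Mateo ends, so nothing later overlaps Mateo either.
Tariq starts after Lucia ends, so nothing later overlaps Lucia either.
Priya starts after Tariq ends, so nothing later overlaps Tariq either.
Dmitri starts before Priya ends → Priya and Dmitri overlap.
Nadia starts after Priya ends, so nothing later overlaps Priya either.
Nadia starts exactly when Dmitri ends (back-to-back, no overlap), so nothing later overlaps Dmitri either.
Felix starts before Nadia ends → Nadia and Felix overlap.

Dmitri & Priya, Felix & Nadia, Hannah & Lucia, Hannah & Mateo, Lucia & Mateo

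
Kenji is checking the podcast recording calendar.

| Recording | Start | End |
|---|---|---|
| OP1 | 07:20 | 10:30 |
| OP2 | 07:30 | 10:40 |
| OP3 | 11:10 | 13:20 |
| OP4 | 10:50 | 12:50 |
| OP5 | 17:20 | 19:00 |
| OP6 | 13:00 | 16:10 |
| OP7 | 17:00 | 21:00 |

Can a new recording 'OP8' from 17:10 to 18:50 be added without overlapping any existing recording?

OP1: ends 10:30 at or before OP8 starts 17:10 → clear.
OP2: ends 10:40 at or before OP8 starts 17:10 → clear.
OP4: ends 12:50 at or before OP8 starts 17:10 → clear.
OP3: ends 13:20 at or before OP8 starts 17:10 → clear.
OP6: ends 16:10 at or before OP8 starts 17:10 → clear.
OP7: starts 17:00 before OP8 ends 18:50, and ends 21:00 after OP8 starts 17:10 → overlap.
OP5: starts 17:20 before OP8 ends 18:50, and ends 19:00 after OP8 starts 17:10 → overlap.
OP8 overlaps OP5, OP7.

No — it overlaps OP5, OP7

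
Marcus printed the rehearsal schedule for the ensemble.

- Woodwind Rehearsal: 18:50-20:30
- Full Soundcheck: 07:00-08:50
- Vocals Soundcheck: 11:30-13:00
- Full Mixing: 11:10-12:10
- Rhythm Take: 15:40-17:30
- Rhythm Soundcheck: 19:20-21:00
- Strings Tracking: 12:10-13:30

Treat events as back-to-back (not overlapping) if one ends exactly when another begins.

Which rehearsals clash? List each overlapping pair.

Sorted by start: Full Soundcheck, Full Mixing, Vocals Soundcheck, Strings Tracking, Rhythm Take, Woodwind Rehearsal, Rhythm Soundcheck.
Full Mixing starts after Full Soundcheck ends, so nothing later overlaps Full Soundcheck either.
Vocals Soundcheck starts before Full Mixing ends → Full Mixing and Vocals Soundcheck overlap.
Strings Tracking starts exactly when Full Mixing ends (back-to-back, no overlap), so nothing later overlaps Full Mixing either.
Strings Tracking starts before Vocals Soundcheck ends → Vocals Soundcheck and Strings Tracking overlap.
Rhythm Take starts after Vocals Soundcheck ends, so nothing later overlaps Vocals Soundcheck either.
Rhythm Take starts after Strings Tracking ends, so nothing later overlaps Strings Tracking either.
Woodwind Rehearsal starts after Rhythm Take ends, so nothing later overlaps Rhythm Take either.
Rhythm Soundcheck starts before Woodwind Rehearsal ends → Woodwind Rehearsal and Rhythm Soundcheck overlap.

Full Mixing & Vocals Soundcheck, Rhythm Soundcheck & Woodwind Rehearsal, Strings Tracking & Vocals Soundcheck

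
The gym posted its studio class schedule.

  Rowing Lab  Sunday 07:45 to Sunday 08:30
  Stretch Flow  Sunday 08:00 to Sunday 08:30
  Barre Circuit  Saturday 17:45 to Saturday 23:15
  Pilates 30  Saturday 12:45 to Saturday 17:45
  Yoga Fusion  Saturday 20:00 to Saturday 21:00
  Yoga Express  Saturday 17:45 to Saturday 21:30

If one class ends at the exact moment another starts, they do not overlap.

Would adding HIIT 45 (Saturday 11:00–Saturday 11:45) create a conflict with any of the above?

No — it doesn't clash with anything

Pilates 30: starts Saturday 12:45 at or after HIIT 45 ends Saturday 11:45 → clear.
Barre Circuit: starts Saturday 17:45 at or after HIIT 45 ends Saturday 11:45 → clear.
Yoga Express: starts Saturday 17:45 at or after HIIT 45 ends Saturday 11:45 → clear.
Yoga Fusion: starts Saturday 20:00 at or after HIIT 45 ends Saturday 11:45 → clear.
Rowing Lab: starts Sunday 07:45 at or after HIIT 45 ends Saturday 11:45 → clear.
Stretch Flow: starts Sunday 08:00 at or after HIIT 45 ends Saturday 11:45 → clear.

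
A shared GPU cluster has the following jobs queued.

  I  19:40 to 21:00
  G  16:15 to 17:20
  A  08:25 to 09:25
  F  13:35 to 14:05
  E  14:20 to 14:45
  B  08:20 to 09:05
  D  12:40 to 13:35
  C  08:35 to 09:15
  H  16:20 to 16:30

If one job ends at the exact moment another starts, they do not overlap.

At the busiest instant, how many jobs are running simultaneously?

Sort all start/end points and keep a running count:
08:20 start B → 1
08:25 start A → 2
08:35 start C → 3
09:05 end B → 2
09:15 end C → 1
09:25 end A → 0
12:40 start D → 1
13:35 end D → 0
13:35 start F → 1
14:05 end F → 0
14:20 start E → 1
14:45 end E → 0
16:15 start G → 1
16:20 start H → 2
16:30 end H → 1
17:20 end G → 0
19:40 start I → 1
21:00 end I → 0
Peak is 3, at 08:35 (A, B, C).

3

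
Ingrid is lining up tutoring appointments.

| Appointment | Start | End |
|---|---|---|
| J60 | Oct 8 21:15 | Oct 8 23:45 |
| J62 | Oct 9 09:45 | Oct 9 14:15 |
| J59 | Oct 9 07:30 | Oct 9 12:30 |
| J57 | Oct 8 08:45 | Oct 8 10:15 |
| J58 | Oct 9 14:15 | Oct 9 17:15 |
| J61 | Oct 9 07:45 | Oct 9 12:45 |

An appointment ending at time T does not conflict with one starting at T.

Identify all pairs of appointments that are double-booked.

J59 & J61, J59 & J62, J61 & J62

Two intervals overlap when each starts before the other ends.
Sorted by start: J57, J60, J59, J61, J62, J58.
J60 starts after J57 ends; J57 is clear from here.
J59 starts after J60 ends; J60 is clear from here.
J61 starts before J59 ends → J59 and J61 overlap.
J62 starts before J59 ends → J59 and J62 overlap.
J58 starts after J59 ends.
J62 starts before J61 ends → J61 and J62 overlap.
J58 starts after J61 ends.
J58 starts exactly when J62 ends (back-to-back, no overlap).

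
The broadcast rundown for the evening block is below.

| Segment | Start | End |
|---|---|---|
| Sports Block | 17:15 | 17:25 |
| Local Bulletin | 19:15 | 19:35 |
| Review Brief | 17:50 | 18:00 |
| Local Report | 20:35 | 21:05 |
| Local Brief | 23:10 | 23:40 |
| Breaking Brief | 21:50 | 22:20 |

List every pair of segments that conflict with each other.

Sorted by start: Sports Block, Review Brief, Local Bulletin, Local Report, Breaking Brief, Local Brief.
Review Brief starts after Sports Block ends, so nothing later overlaps Sports Block either.
Local Bulletin starts after Review Brief ends, so nothing later overlaps Review Brief either.
Local Report starts after Local Bulletin ends, so nothing later overlaps Local Bulletin either.
Breaking Brief starts after Local Report ends, so nothing later overlaps Local Report either.
Local Brief starts after Breaking Brief ends.

none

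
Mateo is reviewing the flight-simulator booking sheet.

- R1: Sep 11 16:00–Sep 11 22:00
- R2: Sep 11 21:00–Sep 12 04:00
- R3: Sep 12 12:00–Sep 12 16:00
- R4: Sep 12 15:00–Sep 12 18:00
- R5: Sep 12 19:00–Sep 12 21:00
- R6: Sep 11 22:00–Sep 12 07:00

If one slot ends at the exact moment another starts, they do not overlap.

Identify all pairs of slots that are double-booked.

R1 & R2, R2 & R6, R3 & R4

Check each pair: they overlap iff neither finishes before the other starts.
Sorted by start: R1, R2, R6, R3, R4, R5.
R2 starts before R1 ends → R1 and R2 overlap.
R6 starts exactly when R1 ends (back-to-back, no overlap) — done with R1.
R6 starts before R2 ends → R2 and R6 overlap.
R3 starts after R2 ends — done with R2.
R3 starts after R6 ends — done with R6.
R4 starts before R3 ends → R3 and R4 overlap.
R5 starts after R3 ends.
R5 starts after R4 ends.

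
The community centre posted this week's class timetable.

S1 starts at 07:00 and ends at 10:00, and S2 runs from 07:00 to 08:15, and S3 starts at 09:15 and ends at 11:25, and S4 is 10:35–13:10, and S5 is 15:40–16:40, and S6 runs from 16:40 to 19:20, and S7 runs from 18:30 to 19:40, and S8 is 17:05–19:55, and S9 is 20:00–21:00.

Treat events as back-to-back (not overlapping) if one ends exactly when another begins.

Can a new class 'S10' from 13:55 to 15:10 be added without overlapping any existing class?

S1: ends 10:00 at or before S10 starts 13:55 → clear.
S2: ends 08:15 at or before S10 starts 13:55 → clear.
S3: ends 11:25 at or before S10 starts 13:55 → clear.
S4: ends 13:10 at or before S10 starts 13:55 → clear.
S5: starts 15:40 at or after S10 ends 15:10 → clear.
S6: starts 16:40 at or after S10 ends 15:10 → clear.
S8: starts 17:05 at or after S10 ends 15:10 → clear.
S7: starts 18:30 at or after S10 ends 15:10 → clear.
S9: starts 20:00 at or after S10 ends 15:10 → clear.

Yes — the slot is free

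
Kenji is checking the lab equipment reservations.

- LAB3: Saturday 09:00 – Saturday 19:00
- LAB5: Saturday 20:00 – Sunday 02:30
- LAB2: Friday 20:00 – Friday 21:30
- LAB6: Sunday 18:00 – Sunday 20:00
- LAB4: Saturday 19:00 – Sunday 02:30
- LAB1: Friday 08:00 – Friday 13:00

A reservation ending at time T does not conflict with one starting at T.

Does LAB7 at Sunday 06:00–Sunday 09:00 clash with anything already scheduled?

No — it doesn't clash with anything

LAB1: ends Friday 13:00 at or before LAB7 starts Sunday 06:00 → clear.
LAB2: ends Friday 21:30 at or before LAB7 starts Sunday 06:00 → clear.
LAB3: ends Saturday 19:00 at or before LAB7 starts Sunday 06:00 → clear.
LAB4: ends Sunday 02:30 at or before LAB7 starts Sunday 06:00 → clear.
LAB5: ends Sunday 02:30 at or before LAB7 starts Sunday 06:00 → clear.
LAB6: starts Sunday 18:00 at or after LAB7 ends Sunday 09:00 → clear.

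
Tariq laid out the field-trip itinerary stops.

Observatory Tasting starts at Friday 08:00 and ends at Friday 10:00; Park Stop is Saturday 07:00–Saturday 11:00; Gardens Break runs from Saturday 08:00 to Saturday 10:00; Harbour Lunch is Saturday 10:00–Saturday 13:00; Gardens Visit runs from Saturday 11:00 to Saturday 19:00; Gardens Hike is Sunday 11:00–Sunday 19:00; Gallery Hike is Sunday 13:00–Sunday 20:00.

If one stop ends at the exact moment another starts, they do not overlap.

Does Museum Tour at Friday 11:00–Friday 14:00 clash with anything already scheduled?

No — it doesn't clash with anything

Observatory Tasting: ends Friday 10:00 at or before Museum Tour starts Friday 11:00 → clear.
Park Stop: starts Saturday 07:00 at or after Museum Tour ends Friday 14:00 → clear.
Gardens Break: starts Saturday 08:00 at or after Museum Tour ends Friday 14:00 → clear.
Harbour Lunch: starts Saturday 10:00 at or after Museum Tour ends Friday 14:00 → clear.
Gardens Visit: starts Saturday 11:00 at or after Museum Tour ends Friday 14:00 → clear.
Gardens Hike: starts Sunday 11:00 at or after Museum Tour ends Friday 14:00 → clear.
Gallery Hike: starts Sunday 13:00 at or after Museum Tour ends Friday 14:00 → clear.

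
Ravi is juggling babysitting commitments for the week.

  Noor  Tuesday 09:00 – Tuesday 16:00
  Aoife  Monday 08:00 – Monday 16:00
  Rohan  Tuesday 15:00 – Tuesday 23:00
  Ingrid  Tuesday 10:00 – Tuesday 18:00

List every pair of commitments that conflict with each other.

Ingrid & Noor, Ingrid & Rohan, Noor & Rohan

Check each pair: they overlap iff neither finishes before the other starts.
Sorted by start: Aoife, Noor, Ingrid, Rohan.
Noor starts after Aoife ends, so Aoife has no further overlaps.
Ingrid starts before Noor ends → Noor and Ingrid overlap.
Rohan starts before Noor ends → Noor and Rohan overlap.
Rohan starts before Ingrid ends → Ingrid and Rohan overlap.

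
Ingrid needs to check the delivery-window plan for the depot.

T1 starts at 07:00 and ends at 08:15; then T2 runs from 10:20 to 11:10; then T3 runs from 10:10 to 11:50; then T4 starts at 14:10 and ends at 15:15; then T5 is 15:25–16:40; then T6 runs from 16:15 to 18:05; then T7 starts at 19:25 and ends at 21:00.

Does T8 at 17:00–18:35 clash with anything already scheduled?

Yes — it overlaps T6

T1: ends 08:15 at or before T8 starts 17:00 → clear.
T3: ends 11:50 at or before T8 starts 17:00 → clear.
T2: ends 11:10 at or before T8 starts 17:00 → clear.
T4: ends 15:15 at or before T8 starts 17:00 → clear.
T5: ends 16:40 at or before T8 starts 17:00 → clear.
T6: starts 16:15 before T8 ends 18:35, and ends 18:05 after T8 starts 17:00 → overlap.
T7: starts 19:25 at or after T8 ends 18:35 → clear.
T8 overlaps T6.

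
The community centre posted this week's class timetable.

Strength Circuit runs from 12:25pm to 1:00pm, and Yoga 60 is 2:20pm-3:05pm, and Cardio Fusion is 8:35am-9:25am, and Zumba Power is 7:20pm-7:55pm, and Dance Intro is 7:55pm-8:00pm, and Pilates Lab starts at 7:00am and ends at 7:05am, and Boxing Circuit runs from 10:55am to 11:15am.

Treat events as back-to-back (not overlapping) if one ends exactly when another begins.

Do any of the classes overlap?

Two intervals overlap when each starts before the other ends.
Sorted by start: Pilates Lab, Cardio Fusion, Boxing Circuit, Strength Circuit, Yoga 60, Zumba Power, Dance Intro.
Cardio Fusion starts after Pilates Lab ends; Pilates Lab is clear from here.
Boxing Circuit starts after Cardio Fusion ends; Cardio Fusion is clear from here.
Strength Circuit starts after Boxing Circuit ends; Boxing Circuit is clear from here.
Yoga 60 starts after Strength Circuit ends; Strength Circuit is clear from here.
Zumba Power starts after Yoga 60 ends; Yoga 60 is clear from here.
Dance Intro starts exactly when Zumba Power ends (back-to-back, no overlap).
Every pair is clear; the schedule has no overlaps.

No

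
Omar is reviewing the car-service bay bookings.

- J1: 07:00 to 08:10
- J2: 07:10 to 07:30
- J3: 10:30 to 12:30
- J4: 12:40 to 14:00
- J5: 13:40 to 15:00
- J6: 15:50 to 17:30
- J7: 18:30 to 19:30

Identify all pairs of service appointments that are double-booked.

Sorted by start: J1, J2, J3, J4, J5, J6, J7.
J2 starts before J1 ends → J1 and J2 overlap.
J3 starts after J1 ends — done with J1.
J3 starts after J2 ends — done with J2.
J4 starts after J3 ends — done with J3.
J5 starts before J4 ends → J4 and J5 overlap.
J6 starts after J4 ends — done with J4.
J6 starts after J5 ends — done with J5.
J7 starts after J6 ends.

J1 & J2, J4 & J5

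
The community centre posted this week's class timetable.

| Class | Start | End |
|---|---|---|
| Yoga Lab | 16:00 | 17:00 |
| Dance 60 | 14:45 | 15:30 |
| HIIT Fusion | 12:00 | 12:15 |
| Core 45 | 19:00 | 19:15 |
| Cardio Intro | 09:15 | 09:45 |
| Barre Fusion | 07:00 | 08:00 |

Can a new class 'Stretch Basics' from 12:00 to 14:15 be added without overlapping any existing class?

No — it overlaps HIIT Fusion

Barre Fusion: ends 08:00 at or before Stretch Basics starts 12:00 → clear.
Cardio Intro: ends 09:45 at or before Stretch Basics starts 12:00 → clear.
HIIT Fusion: starts 12:00 before Stretch Basics ends 14:15, and ends 12:15 after Stretch Basics starts 12:00 → overlap.
Dance 60: starts 14:45 at or after Stretch Basics ends 14:15 → clear.
Yoga Lab: starts 16:00 at or after Stretch Basics ends 14:15 → clear.
Core 45: starts 19:00 at or after Stretch Basics ends 14:15 → clear.
Stretch Basics overlaps HIIT Fusion.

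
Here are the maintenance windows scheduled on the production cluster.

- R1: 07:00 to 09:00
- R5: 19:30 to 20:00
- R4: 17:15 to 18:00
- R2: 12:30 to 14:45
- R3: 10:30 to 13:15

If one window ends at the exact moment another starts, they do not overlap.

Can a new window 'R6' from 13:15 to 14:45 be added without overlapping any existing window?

R1: ends 09:00 at or before R6 starts 13:15 → clear.
R3: ends 13:15 at or before R6 starts 13:15 → clear.
R2: starts 12:30 before R6 ends 14:45, and ends 14:45 after R6 starts 13:15 → overlap.
R4: starts 17:15 at or after R6 ends 14:45 → clear.
R5: starts 19:30 at or after R6 ends 14:45 → clear.
R6 overlaps R2.

No — it overlaps R2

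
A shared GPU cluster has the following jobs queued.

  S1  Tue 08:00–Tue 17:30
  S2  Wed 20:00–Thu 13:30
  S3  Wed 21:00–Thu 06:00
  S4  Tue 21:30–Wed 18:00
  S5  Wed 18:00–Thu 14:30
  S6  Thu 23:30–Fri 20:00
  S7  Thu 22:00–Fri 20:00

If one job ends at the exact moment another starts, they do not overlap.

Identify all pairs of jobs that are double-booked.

S2 & S3, S2 & S5, S3 & S5, S6 & S7

Sorted by start: S1, S4, S5, S2, S3, S7, S6.
S4 starts after S1 ends, so nothing later overlaps S1 either.
S5 starts exactly when S4 ends (back-to-back, no overlap), so nothing later overlaps S4 either.
S2 starts before S5 ends → S5 and S2 overlap.
S3 starts before S5 ends → S5 and S3 overlap.
S7 starts after S5 ends, so nothing later overlaps S5 either.
S3 starts before S2 ends → S2 and S3 overlap.
S7 starts after S2 ends, so nothing later overlaps S2 either.
S7 starts after S3 ends, so nothing later overlaps S3 either.
S6 starts before S7 ends → S7 and S6 overlap.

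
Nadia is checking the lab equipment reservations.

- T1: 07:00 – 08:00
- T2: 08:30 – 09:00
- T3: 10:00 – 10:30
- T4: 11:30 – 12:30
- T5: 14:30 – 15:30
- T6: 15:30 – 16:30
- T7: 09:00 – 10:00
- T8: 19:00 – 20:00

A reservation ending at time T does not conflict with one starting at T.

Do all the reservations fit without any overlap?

Yes

Sorted by start: T1, T2, T7, T3, T4, T5, T6, T8.
T2 starts after T1 ends, so nothing later overlaps T1 either.
T7 starts exactly when T2 ends (back-to-back, no overlap), so nothing later overlaps T2 either.
T3 starts exactly when T7 ends (back-to-back, no overlap), so nothing later overlaps T7 either.
T4 starts after T3 ends, so nothing later overlaps T3 either.
T5 starts after T4 ends, so nothing later overlaps T4 either.
T6 starts exactly when T5 ends (back-to-back, no overlap), so nothing later overlaps T5 either.
T8 starts after T6 ends.
Every pair is clear; the schedule has no overlaps.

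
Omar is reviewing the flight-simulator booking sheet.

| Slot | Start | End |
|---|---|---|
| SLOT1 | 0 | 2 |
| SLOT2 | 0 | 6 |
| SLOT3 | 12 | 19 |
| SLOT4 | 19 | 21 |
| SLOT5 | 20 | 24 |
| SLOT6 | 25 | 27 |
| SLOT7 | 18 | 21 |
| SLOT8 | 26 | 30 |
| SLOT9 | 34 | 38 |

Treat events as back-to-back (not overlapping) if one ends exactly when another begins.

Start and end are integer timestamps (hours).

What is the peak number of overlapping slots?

Sort all start/end points and keep a running count:
0 start SLOT1 → 1
0 start SLOT2 → 2
2 end SLOT1 → 1
6 end SLOT2 → 0
12 start SLOT3 → 1
18 start SLOT7 → 2
19 end SLOT3 → 1
19 start SLOT4 → 2
20 start SLOT5 → 3
21 end SLOT4 → 2
21 end SLOT7 → 1
24 end SLOT5 → 0
25 start SLOT6 → 1
26 start SLOT8 → 2
27 end SLOT6 → 1
30 end SLOT8 → 0
34 start SLOT9 → 1
38 end SLOT9 → 0
Peak is 3, at 20 (SLOT4, SLOT5, SLOT7).

3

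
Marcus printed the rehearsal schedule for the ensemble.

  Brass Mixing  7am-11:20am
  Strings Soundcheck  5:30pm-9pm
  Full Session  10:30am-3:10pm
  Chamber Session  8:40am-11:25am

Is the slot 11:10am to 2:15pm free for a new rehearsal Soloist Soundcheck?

No — it overlaps Brass Mixing, Chamber Session, Full Session

Brass Mixing: starts 7am before Soloist Soundcheck ends 2:15pm, and ends 11:20am after Soloist Soundcheck starts 11:10am → overlap.
Chamber Session: starts 8:40am before Soloist Soundcheck ends 2:15pm, and ends 11:25am after Soloist Soundcheck starts 11:10am → overlap.
Full Session: starts 10:30am before Soloist Soundcheck ends 2:15pm, and ends 3:10pm after Soloist Soundcheck starts 11:10am → overlap.
Strings Soundcheck: starts 5:30pm at or after Soloist Soundcheck ends 2:15pm → clear.
Soloist Soundcheck overlaps Full Session, Brass Mixing, Chamber Session.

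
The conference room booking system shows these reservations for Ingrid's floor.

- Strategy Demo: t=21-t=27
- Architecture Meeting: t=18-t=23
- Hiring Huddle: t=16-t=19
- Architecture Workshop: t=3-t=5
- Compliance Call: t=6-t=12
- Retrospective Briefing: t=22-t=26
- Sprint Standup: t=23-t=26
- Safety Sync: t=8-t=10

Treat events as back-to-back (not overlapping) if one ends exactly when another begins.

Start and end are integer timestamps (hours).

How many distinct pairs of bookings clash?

7

Sorted by start: Architecture Workshop, Compliance Call, Safety Sync, Hiring Huddle, Architecture Meeting, Strategy Demo, Retrospective Briefing, Sprint Standup.
Compliance Call starts after Architecture Workshop ends — done with Architecture Workshop.
Safety Sync starts before Compliance Call ends → Compliance Call and Safety Sync overlap.
Hiring Huddle starts after Compliance Call ends — done with Compliance Call.
Hiring Huddle starts after Safety Sync ends — done with Safety Sync.
Architecture Meeting starts before Hiring Huddle ends → Hiring Huddle and Architecture Meeting overlap.
Strategy Demo starts after Hiring Huddle ends — done with Hiring Huddle.
Strategy Demo starts before Architecture Meeting ends → Architecture Meeting and Strategy Demo overlap.
Retrospective Briefing starts before Architecture Meeting ends → Architecture Meeting and Retrospective Briefing overlap.
Sprint Standup starts exactly when Architecture Meeting ends (back-to-back, no overlap).
Retrospective Briefing starts before Strategy Demo ends → Strategy Demo and Retrospective Briefing overlap.
Sprint Standup starts before Strategy Demo ends → Strategy Demo and Sprint Standup overlap.
Sprint Standup starts before Retrospective Briefing ends → Retrospective Briefing and Sprint Standup overlap.
Overlapping pairs: Architecture Meeting & Hiring Huddle, Architecture Meeting & Retrospective Briefing, Architecture Meeting & Strategy Demo, Compliance Call & Safety Sync, Retrospective Briefing & Sprint Standup, Retrospective Briefing & Strategy Demo, Sprint Standup & Strategy Demo — 7 in total.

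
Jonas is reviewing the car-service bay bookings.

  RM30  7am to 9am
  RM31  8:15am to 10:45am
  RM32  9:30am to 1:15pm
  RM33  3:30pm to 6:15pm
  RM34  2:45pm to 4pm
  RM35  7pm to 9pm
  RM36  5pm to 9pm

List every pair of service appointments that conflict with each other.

RM30 & RM31, RM31 & RM32, RM33 & RM34, RM33 & RM36, RM35 & RM36

Two intervals overlap when each starts before the other ends.
Sorted by start: RM30, RM31, RM32, RM34, RM33, RM36, RM35.
RM31 starts before RM30 ends → RM30 and RM31 overlap.
RM32 starts after RM30 ends; RM30 is clear from here.
RM32 starts before RM31 ends → RM31 and RM32 overlap.
RM34 starts after RM31 ends; RM31 is clear from here.
RM34 starts after RM32 ends; RM32 is clear from here.
RM33 starts before RM34 ends → RM34 and RM33 overlap.
RM36 starts after RM34 ends; RM34 is clear from here.
RM36 starts before RM33 ends → RM33 and RM36 overlap.
RM35 starts after RM33 ends.
RM35 starts before RM36 ends → RM36 and RM35 overlap.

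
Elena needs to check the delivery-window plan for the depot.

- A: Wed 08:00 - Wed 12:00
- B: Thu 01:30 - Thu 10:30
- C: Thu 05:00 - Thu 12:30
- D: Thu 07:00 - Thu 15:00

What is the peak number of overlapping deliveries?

3

Sort all start/end points and keep a running count:
Wed 08:00 start A → 1
Wed 12:00 end A → 0
Thu 01:30 start B → 1
Thu 05:00 start C → 2
Thu 07:00 start D → 3
Thu 10:30 end B → 2
Thu 12:30 end C → 1
Thu 15:00 end D → 0
Peak is 3, at Thu 07:00 (B, C, D).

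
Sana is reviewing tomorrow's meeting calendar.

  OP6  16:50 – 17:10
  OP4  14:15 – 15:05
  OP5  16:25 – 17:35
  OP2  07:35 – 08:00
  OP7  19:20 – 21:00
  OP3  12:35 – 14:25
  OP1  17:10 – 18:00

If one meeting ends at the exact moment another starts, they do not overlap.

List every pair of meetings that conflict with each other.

Two intervals overlap when each starts before the other ends.
Sorted by start: OP2, OP3, OP4, OP5, OP6, OP1, OP7.
OP3 starts after OP2 ends; OP2 is clear from here.
OP4 starts before OP3 ends → OP3 and OP4 overlap.
OP5 starts after OP3 ends; OP3 is clear from here.
OP5 starts after OP4 ends; OP4 is clear from here.
OP6 starts before OP5 ends → OP5 and OP6 overlap.
OP1 starts before OP5 ends → OP5 and OP1 overlap.
OP7 starts after OP5 ends.
OP1 starts exactly when OP6 ends (back-to-back, no overlap); OP6 is clear from here.
OP7 starts after OP1 ends.

OP1 & OP5, OP3 & OP4, OP5 & OP6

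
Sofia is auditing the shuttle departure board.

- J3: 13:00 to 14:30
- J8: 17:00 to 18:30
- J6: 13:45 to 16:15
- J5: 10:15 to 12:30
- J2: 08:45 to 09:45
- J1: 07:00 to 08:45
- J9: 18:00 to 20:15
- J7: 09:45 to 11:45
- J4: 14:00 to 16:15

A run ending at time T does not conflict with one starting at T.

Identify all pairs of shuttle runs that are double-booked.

J3 & J4, J3 & J6, J4 & J6, J5 & J7, J8 & J9

Sorted by start: J1, J2, J7, J5, J3, J6, J4, J8, J9.
J2 starts exactly when J1 ends (back-to-back, no overlap) — done with J1.
J7 starts exactly when J2 ends (back-to-back, no overlap) — done with J2.
J5 starts before J7 ends → J7 and J5 overlap.
J3 starts after J7 ends — done with J7.
J3 starts after J5 ends — done with J5.
J6 starts before J3 ends → J3 and J6 overlap.
J4 starts before J3 ends → J3 and J4 overlap.
J8 starts after J3 ends — done with J3.
J4 starts before J6 ends → J6 and J4 overlap.
J8 starts after J6 ends — done with J6.
J8 starts after J4 ends — done with J4.
J9 starts before J8 ends → J8 and J9 overlap.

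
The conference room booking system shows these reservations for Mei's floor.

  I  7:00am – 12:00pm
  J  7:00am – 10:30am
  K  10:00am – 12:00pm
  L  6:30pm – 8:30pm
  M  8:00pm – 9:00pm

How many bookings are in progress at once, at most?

3

Walk through starts and ends in time order (an end at T is processed before a start at T):
7:00am start I → 1
7:00am start J → 2
10:00am start K → 3
10:30am end J → 2
12:00pm end I → 1
12:00pm end K → 0
6:30pm start L → 1
8:00pm start M → 2
8:30pm end L → 1
9:00pm end M → 0
Peak is 3, at 10:00am (I, J, K).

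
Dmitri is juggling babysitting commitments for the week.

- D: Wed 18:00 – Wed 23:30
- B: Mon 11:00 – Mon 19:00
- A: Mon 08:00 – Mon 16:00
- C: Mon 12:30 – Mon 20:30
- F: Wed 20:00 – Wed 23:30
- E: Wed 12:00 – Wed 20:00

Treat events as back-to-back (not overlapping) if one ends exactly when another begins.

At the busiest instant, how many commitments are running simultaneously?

3

Sweep the timeline, counting +1 at each start and −1 at each end (ends before starts at a tie):
Mon 08:00 start A → 1
Mon 11:00 start B → 2
Mon 12:30 start C → 3
Mon 16:00 end A → 2
Mon 19:00 end B → 1
Mon 20:30 end C → 0
Wed 12:00 start E → 1
Wed 18:00 start D → 2
Wed 20:00 end E → 1
Wed 20:00 start F → 2
Wed 23:30 end D → 1
Wed 23:30 end F → 0
Peak is 3, at Mon 12:30 (A, B, C).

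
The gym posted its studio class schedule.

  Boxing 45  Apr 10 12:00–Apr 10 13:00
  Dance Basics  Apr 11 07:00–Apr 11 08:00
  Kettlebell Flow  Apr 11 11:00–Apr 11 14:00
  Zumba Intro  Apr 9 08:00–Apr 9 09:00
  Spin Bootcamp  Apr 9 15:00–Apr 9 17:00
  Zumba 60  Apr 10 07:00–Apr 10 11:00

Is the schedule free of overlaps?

Two intervals overlap when each starts before the other ends.
Sorted by start: Zumba Intro, Spin Bootcamp, Zumba 60, Boxing 45, Dance Basics, Kettlebell Flow.
Spin Bootcamp starts after Zumba Intro ends — done with Zumba Intro.
Zumba 60 starts after Spin Bootcamp ends — done with Spin Bootcamp.
Boxing 45 starts after Zumba 60 ends — done with Zumba 60.
Dance Basics starts after Boxing 45 ends — done with Boxing 45.
Kettlebell Flow starts after Dance Basics ends.
Every pair is clear; the schedule has no overlaps.

Yes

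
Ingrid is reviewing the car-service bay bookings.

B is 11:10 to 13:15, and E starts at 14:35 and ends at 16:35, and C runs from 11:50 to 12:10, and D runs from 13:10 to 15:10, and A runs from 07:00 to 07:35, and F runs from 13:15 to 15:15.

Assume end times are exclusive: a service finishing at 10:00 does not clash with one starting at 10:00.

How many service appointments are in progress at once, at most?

3

Walk through starts and ends in time order (an end at T is processed before a start at T):
07:00 start A → 1
07:35 end A → 0
11:10 start B → 1
11:50 start C → 2
12:10 end C → 1
13:10 start D → 2
13:15 end B → 1
13:15 start F → 2
14:35 start E → 3
15:10 end D → 2
15:15 end F → 1
16:35 end E → 0
Peak is 3, at 14:35 (D, E, F).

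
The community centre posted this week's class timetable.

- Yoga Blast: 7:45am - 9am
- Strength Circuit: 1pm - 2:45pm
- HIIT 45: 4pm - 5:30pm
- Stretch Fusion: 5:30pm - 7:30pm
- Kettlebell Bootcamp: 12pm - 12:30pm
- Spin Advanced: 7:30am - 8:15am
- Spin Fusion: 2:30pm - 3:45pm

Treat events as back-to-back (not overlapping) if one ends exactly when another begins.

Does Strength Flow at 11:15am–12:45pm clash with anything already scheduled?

Yes — it overlaps Kettlebell Bootcamp

Spin Advanced: ends 8:15am at or before Strength Flow starts 11:15am → clear.
Yoga Blast: ends 9am at or before Strength Flow starts 11:15am → clear.
Kettlebell Bootcamp: starts 12pm before Strength Flow ends 12:45pm, and ends 12:30pm after Strength Flow starts 11:15am → overlap.
Strength Circuit: starts 1pm at or after Strength Flow ends 12:45pm → clear.
Spin Fusion: starts 2:30pm at or after Strength Flow ends 12:45pm → clear.
HIIT 45: starts 4pm at or after Strength Flow ends 12:45pm → clear.
Stretch Fusion: starts 5:30pm at or after Strength Flow ends 12:45pm → clear.
Strength Flow overlaps Kettlebell Bootcamp.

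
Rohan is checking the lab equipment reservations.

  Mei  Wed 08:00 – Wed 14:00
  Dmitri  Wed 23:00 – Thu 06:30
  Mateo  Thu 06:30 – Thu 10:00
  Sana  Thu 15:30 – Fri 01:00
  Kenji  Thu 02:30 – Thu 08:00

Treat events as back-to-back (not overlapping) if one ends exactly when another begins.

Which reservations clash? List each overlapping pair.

Sorted by start: Mei, Dmitri, Kenji, Mateo, Sana.
Dmitri starts after Mei ends, so nothing later overlaps Mei either.
Kenji starts before Dmitri ends → Dmitri and Kenji overlap.
Mateo starts exactly when Dmitri ends (back-to-back, no overlap), so nothing later overlaps Dmitri either.
Mateo starts before Kenji ends → Kenji and Mateo overlap.
Sana starts after Kenji ends.
Sana starts after Mateo ends.

Dmitri & Kenji, Kenji & Mateo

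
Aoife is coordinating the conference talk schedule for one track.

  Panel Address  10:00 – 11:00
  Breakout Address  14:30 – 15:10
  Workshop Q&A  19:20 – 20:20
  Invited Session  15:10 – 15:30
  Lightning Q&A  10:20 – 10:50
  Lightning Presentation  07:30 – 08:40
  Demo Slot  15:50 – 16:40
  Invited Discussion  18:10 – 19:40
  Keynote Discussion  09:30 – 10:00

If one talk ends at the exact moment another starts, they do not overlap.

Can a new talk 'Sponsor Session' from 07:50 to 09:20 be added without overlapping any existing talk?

Lightning Presentation: starts 07:30 before Sponsor Session ends 09:20, and ends 08:40 after Sponsor Session starts 07:50 → overlap.
Keynote Discussion: starts 09:30 at or after Sponsor Session ends 09:20 → clear.
Panel Address: starts 10:00 at or after Sponsor Session ends 09:20 → clear.
Lightning Q&A: starts 10:20 at or after Sponsor Session ends 09:20 → clear.
Breakout Address: starts 14:30 at or after Sponsor Session ends 09:20 → clear.
Invited Session: starts 15:10 at or after Sponsor Session ends 09:20 → clear.
Demo Slot: starts 15:50 at or after Sponsor Session ends 09:20 → clear.
Invited Discussion: starts 18:10 at or after Sponsor Session ends 09:20 → clear.
Workshop Q&A: starts 19:20 at or after Sponsor Session ends 09:20 → clear.
Sponsor Session overlaps Lightning Presentation.

No — it overlaps Lightning Presentation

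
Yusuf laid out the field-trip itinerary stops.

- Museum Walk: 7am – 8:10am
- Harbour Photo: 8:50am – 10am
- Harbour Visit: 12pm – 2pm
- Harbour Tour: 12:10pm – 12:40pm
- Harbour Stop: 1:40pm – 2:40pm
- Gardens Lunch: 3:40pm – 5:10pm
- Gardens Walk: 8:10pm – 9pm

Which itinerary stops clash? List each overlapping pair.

Sorted by start: Museum Walk, Harbour Photo, Harbour Visit, Harbour Tour, Harbour Stop, Gardens Lunch, Gardens Walk.
Harbour Photo starts after Museum Walk ends, so Museum Walk has no further overlaps.
Harbour Visit starts after Harbour Photo ends, so Harbour Photo has no further overlaps.
Harbour Tour starts before Harbour Visit ends → Harbour Visit and Harbour Tour overlap.
Harbour Stop starts before Harbour Visit ends → Harbour Visit and Harbour Stop overlap.
Gardens Lunch starts after Harbour Visit ends, so Harbour Visit has no further overlaps.
Harbour Stop starts after Harbour Tour ends, so Harbour Tour has no further overlaps.
Gardens Lunch starts after Harbour Stop ends, so Harbour Stop has no further overlaps.
Gardens Walk starts after Gardens Lunch ends.

Harbour Stop & Harbour Visit, Harbour Tour & Harbour Visit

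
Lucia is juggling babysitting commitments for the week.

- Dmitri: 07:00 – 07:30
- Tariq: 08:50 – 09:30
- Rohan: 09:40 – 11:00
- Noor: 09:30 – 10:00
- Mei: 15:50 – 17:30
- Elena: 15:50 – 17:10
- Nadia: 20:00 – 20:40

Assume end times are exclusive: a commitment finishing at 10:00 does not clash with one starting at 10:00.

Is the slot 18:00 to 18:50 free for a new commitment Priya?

Dmitri: ends 07:30 at or before Priya starts 18:00 → clear.
Tariq: ends 09:30 at or before Priya starts 18:00 → clear.
Noor: ends 10:00 at or before Priya starts 18:00 → clear.
Rohan: ends 11:00 at or before Priya starts 18:00 → clear.
Mei: ends 17:30 at or before Priya starts 18:00 → clear.
Elena: ends 17:10 at or before Priya starts 18:00 → clear.
Nadia: starts 20:00 at or after Priya ends 18:50 → clear.

Yes — the slot is free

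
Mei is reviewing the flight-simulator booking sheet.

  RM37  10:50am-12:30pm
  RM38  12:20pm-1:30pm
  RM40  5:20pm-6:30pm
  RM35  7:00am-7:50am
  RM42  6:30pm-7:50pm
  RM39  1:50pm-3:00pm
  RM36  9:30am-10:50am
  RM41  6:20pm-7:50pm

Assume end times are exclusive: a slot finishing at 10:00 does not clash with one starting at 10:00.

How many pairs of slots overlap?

Sorted by start: RM35, RM36, RM37, RM38, RM39, RM40, RM41, RM42.
RM36 starts after RM35 ends — done with RM35.
RM37 starts exactly when RM36 ends (back-to-back, no overlap) — done with RM36.
RM38 starts before RM37 ends → RM37 and RM38 overlap.
RM39 starts after RM37 ends — done with RM37.
RM39 starts after RM38 ends — done with RM38.
RM40 starts after RM39 ends — done with RM39.
RM41 starts before RM40 ends → RM40 and RM41 overlap.
RM42 starts exactly when RM40 ends (back-to-back, no overlap).
RM42 starts before RM41 ends → RM41 and RM42 overlap.
Overlapping pairs: RM37 & RM38, RM40 & RM41, RM41 & RM42 — 3 in total.

3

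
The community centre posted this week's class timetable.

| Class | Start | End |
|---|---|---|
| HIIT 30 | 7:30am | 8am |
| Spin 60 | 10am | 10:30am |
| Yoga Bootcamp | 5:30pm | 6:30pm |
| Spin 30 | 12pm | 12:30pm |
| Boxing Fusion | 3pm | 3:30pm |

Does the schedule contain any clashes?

Sorted by start: HIIT 30, Spin 60, Spin 30, Boxing Fusion, Yoga Bootcamp.
Spin 60 starts after HIIT 30 ends; HIIT 30 is clear from here.
Spin 30 starts after Spin 60 ends; Spin 60 is clear from here.
Boxing Fusion starts after Spin 30 ends; Spin 30 is clear from here.
Yoga Bootcamp starts after Boxing Fusion ends.
Every pair is clear; the schedule has no overlaps.

No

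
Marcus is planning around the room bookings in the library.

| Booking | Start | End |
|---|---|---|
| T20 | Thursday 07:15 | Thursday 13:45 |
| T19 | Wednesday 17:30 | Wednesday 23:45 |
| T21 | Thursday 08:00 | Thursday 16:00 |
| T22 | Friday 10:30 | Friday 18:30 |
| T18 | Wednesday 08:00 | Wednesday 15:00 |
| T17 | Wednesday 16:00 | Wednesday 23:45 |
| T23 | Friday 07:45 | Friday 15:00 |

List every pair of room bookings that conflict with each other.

Sorted by start: T18, T17, T19, T20, T21, T23, T22.
T17 starts after T18 ends, so nothing later overlaps T18 either.
T19 starts before T17 ends → T17 and T19 overlap.
T20 starts after T17 ends, so nothing later overlaps T17 either.
T20 starts after T19 ends, so nothing later overlaps T19 either.
T21 starts before T20 ends → T20 and T21 overlap.
T23 starts after T20 ends, so nothing later overlaps T20 either.
T23 starts after T21 ends, so nothing later overlaps T21 either.
T22 starts before T23 ends → T23 and T22 overlap.

T17 & T19, T20 & T21, T22 & T23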